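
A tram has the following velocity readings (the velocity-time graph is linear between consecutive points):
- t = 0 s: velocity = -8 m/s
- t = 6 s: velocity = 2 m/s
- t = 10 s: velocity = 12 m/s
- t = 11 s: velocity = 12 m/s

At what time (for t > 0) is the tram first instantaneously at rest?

t = 4.8 s

v changes sign on 0–6 s (from -8 to 2); the graph is linear there, so v = 0 at t = 0 + (8)·(6 − 0)/(2 − -8) = 4.8 s.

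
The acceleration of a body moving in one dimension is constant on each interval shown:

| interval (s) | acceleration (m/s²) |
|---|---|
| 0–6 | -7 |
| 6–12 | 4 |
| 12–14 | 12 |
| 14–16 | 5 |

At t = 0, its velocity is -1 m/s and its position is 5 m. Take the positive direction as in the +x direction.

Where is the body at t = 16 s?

On each constant-a segment, Δv = aΔt and Δx = v₀Δt + ½aΔt²; chain segment to segment.
0–6 s: v starts -1 m/s; Δx = -1·6 + ½·-7·6² = -132 m; v ends -43 m/s.
6–12 s: v starts -43 m/s; Δx = -43·6 + ½·4·6² = -186 m; v ends -19 m/s.
12–14 s: v starts -19 m/s; Δx = -19·2 + ½·12·2² = -14 m; v ends 5 m/s.
14–16 s: v starts 5 m/s; Δx = 5·2 + ½·5·2² = 20 m; v ends 15 m/s.
x(16) = 5 + Σ Δx = -307 m.

-307 m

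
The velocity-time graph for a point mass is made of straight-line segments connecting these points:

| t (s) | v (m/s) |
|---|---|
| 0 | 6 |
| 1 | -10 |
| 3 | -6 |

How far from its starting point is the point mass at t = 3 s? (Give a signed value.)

Net displacement equals the area under the velocity-time graph (areas below the axis count negative).
0–1 s: ½(6 + -10)(1) = -2 m
1–3 s: ½(-10 + -6)(2) = -16 m
Net displacement = -18 m

-18 m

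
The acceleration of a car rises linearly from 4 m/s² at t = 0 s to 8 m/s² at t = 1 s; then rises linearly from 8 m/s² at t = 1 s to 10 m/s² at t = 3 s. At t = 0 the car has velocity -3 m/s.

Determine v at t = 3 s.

21 m/s

Δv equals the area under the a-t graph; then v = v₀ + Δv.
0–1 s: ½(4 + 8)(1) = 6 m/s
1–3 s: ½(8 + 10)(2) = 18 m/s
Δv = 24 m/s, so v(3) = -3 + (24) = 21 m/s.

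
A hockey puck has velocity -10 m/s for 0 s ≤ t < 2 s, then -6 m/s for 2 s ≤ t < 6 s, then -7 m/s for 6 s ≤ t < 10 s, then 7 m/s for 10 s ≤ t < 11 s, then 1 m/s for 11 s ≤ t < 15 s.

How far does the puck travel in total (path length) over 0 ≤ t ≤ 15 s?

83 m

Total distance travelled is ∫|v| dt — sum the magnitudes of each area piece.
0–2 s: |-10| × 2 = 20 m
2–6 s: |-6| × 4 = 24 m
6–10 s: |-7| × 4 = 28 m
10–11 s: |7| × 1 = 7 m
11–15 s: |1| × 4 = 4 m
Total distance = 83 m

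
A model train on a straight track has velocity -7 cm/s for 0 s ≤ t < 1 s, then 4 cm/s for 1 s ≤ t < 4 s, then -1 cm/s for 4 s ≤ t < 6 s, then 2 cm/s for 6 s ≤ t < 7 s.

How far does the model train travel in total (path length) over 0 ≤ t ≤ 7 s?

Total distance travelled is ∫|v| dt — sum the magnitudes of each area piece.
0–1 s: |-7| × 1 = 7 cm
1–4 s: |4| × 3 = 12 cm
4–6 s: |-1| × 2 = 2 cm
6–7 s: |2| × 1 = 2 cm
Total distance = 23 cm

23 cm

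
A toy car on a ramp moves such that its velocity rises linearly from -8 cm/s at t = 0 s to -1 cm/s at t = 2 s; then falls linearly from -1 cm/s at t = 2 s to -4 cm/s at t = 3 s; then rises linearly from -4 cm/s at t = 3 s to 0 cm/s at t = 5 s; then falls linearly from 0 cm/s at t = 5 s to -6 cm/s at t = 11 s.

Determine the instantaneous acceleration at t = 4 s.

Acceleration is the slope of the v-t graph on 3–5 s: (0 − -4)/(5 − 3) = 2 cm/s².

2 cm/s²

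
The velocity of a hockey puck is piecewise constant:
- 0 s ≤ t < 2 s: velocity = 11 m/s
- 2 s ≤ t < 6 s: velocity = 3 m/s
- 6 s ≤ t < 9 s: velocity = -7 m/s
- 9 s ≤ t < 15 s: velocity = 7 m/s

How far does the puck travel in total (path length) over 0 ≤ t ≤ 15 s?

97 m

Total distance travelled is ∫|v| dt — sum the magnitudes of each area piece.
0–2 s: |11| × 2 = 22 m
2–6 s: |3| × 4 = 12 m
6–9 s: |-7| × 3 = 21 m
9–15 s: |7| × 6 = 42 m
Total distance = 97 m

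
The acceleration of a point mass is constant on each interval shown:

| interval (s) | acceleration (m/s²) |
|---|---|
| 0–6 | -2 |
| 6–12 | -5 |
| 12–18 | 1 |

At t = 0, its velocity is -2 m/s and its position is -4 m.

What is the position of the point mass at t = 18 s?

-472 m

On each constant-a segment, Δv = aΔt and Δx = v₀Δt + ½aΔt²; chain segment to segment.
0–6 s: v starts -2 m/s; Δx = -2·6 + ½·-2·6² = -48 m; v ends -14 m/s.
6–12 s: v starts -14 m/s; Δx = -14·6 + ½·-5·6² = -174 m; v ends -44 m/s.
12–18 s: v starts -44 m/s; Δx = -44·6 + ½·1·6² = -246 m; v ends -38 m/s.
x(18) = -4 + Σ Δx = -472 m.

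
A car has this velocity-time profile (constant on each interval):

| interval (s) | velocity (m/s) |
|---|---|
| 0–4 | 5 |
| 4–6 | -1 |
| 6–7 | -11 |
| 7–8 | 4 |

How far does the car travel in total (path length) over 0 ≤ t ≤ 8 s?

Distance (not displacement) is the total path length: add the absolute areas under v-t.
0–4 s: |5| × 4 = 20 m
4–6 s: |-1| × 2 = 2 m
6–7 s: |-11| × 1 = 11 m
7–8 s: |4| × 1 = 4 m
Total distance = 37 m

37 m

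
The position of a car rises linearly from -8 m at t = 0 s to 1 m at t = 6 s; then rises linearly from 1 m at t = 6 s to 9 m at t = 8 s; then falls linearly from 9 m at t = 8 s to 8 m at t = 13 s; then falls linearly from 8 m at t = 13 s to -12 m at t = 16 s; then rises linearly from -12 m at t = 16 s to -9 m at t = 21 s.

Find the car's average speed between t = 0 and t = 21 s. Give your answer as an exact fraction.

41/21 m/s

Average speed = (total path length)/(elapsed time); on a piecewise-linear x-t graph the path length is Σ|Δx|.
0–6 s: |Δx| = |1 − -8| = 9 m
6–8 s: |Δx| = |9 − 1| = 8 m
8–13 s: |Δx| = |8 − 9| = 1 m
13–16 s: |Δx| = |-12 − 8| = 20 m
16–21 s: |Δx| = |-9 − -12| = 3 m
Total path = 41 m; average speed = 41/21 = 41/21 m/s.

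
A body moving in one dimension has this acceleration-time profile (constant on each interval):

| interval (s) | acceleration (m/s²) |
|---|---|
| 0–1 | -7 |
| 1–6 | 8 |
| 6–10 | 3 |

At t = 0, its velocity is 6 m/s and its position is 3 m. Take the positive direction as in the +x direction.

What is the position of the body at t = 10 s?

On each constant-a segment, Δv = aΔt and Δx = v₀Δt + ½aΔt²; chain segment to segment.
0–1 s: v starts 6 m/s; Δx = 6·1 + ½·-7·1² = 2.5 m; v ends -1 m/s.
1–6 s: v starts -1 m/s; Δx = -1·5 + ½·8·5² = 95 m; v ends 39 m/s.
6–10 s: v starts 39 m/s; Δx = 39·4 + ½·3·4² = 180 m; v ends 51 m/s.
x(10) = 3 + Σ Δx = 280.5 m.

280.5 m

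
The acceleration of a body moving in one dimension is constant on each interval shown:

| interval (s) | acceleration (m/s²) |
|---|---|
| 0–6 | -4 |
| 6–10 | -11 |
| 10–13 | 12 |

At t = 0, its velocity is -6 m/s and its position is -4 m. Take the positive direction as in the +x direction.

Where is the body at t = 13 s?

-488 m

On each constant-a segment, Δv = aΔt and Δx = v₀Δt + ½aΔt²; chain segment to segment.
0–6 s: v starts -6 m/s; Δx = -6·6 + ½·-4·6² = -108 m; v ends -30 m/s.
6–10 s: v starts -30 m/s; Δx = -30·4 + ½·-11·4² = -208 m; v ends -74 m/s.
10–13 s: v starts -74 m/s; Δx = -74·3 + ½·12·3² = -168 m; v ends -38 m/s.
x(13) = -4 + Σ Δx = -488 m.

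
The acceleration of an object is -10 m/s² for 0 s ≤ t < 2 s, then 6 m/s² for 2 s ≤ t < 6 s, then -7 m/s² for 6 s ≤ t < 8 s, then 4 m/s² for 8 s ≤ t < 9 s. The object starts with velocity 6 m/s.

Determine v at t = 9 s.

0 m/s

Δv equals the area under the a-t graph; then v = v₀ + Δv.
0–2 s: -10 × 2 = -20 m/s
2–6 s: 6 × 4 = 24 m/s
6–8 s: -7 × 2 = -14 m/s
8–9 s: 4 × 1 = 4 m/s
Δv = -6 m/s, so v(9) = 6 + (-6) = 0 m/s.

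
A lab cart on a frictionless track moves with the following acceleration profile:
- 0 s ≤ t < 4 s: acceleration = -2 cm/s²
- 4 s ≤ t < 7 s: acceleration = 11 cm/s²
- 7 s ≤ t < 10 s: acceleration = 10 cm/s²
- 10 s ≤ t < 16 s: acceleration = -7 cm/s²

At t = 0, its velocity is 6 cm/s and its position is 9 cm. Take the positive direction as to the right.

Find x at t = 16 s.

On each constant-a segment, Δv = aΔt and Δx = v₀Δt + ½aΔt²; chain segment to segment.
0–4 s: v starts 6 cm/s; Δx = 6·4 + ½·-2·4² = 8 cm; v ends -2 cm/s.
4–7 s: v starts -2 cm/s; Δx = -2·3 + ½·11·3² = 43.5 cm; v ends 31 cm/s.
7–10 s: v starts 31 cm/s; Δx = 31·3 + ½·10·3² = 138 cm; v ends 61 cm/s.
10–16 s: v starts 61 cm/s; Δx = 61·6 + ½·-7·6² = 240 cm; v ends 19 cm/s.
x(16) = 9 + Σ Δx = 438.5 cm.

438.5 cm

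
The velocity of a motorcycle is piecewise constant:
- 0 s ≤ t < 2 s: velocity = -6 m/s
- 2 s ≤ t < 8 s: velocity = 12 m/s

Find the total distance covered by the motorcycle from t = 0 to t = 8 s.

84 m

Distance (not displacement) is the total path length: add the absolute areas under v-t.
0–2 s: |-6| × 2 = 12 m
2–8 s: |12| × 6 = 72 m
Total distance = 84 m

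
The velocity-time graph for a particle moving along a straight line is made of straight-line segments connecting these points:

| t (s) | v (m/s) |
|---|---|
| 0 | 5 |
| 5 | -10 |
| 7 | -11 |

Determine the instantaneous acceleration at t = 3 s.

-3 m/s²

Acceleration is the slope of the v-t graph on 0–5 s: (-10 − 5)/(5 − 0) = -3 m/s².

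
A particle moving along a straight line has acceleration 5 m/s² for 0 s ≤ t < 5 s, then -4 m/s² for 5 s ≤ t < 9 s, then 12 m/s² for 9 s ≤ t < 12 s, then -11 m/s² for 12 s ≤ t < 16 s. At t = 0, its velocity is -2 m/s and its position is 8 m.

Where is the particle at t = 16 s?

279.5 m

On each constant-a segment, Δv = aΔt and Δx = v₀Δt + ½aΔt²; chain segment to segment.
0–5 s: v starts -2 m/s; Δx = -2·5 + ½·5·5² = 52.5 m; v ends 23 m/s.
5–9 s: v starts 23 m/s; Δx = 23·4 + ½·-4·4² = 60 m; v ends 7 m/s.
9–12 s: v starts 7 m/s; Δx = 7·3 + ½·12·3² = 75 m; v ends 43 m/s.
12–16 s: v starts 43 m/s; Δx = 43·4 + ½·-11·4² = 84 m; v ends -1 m/s.
x(16) = 8 + Σ Δx = 279.5 m.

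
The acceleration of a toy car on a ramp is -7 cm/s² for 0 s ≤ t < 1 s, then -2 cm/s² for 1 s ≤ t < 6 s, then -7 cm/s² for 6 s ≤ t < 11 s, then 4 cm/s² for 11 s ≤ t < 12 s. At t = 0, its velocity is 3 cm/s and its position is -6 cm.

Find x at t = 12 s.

On each constant-a segment, Δv = aΔt and Δx = v₀Δt + ½aΔt²; chain segment to segment.
0–1 s: v starts 3 cm/s; Δx = 3·1 + ½·-7·1² = -0.5 cm; v ends -4 cm/s.
1–6 s: v starts -4 cm/s; Δx = -4·5 + ½·-2·5² = -45 cm; v ends -14 cm/s.
6–11 s: v starts -14 cm/s; Δx = -14·5 + ½·-7·5² = -157.5 cm; v ends -49 cm/s.
11–12 s: v starts -49 cm/s; Δx = -49·1 + ½·4·1² = -47 cm; v ends -45 cm/s.
x(12) = -6 + Σ Δx = -256 cm.

-256 cm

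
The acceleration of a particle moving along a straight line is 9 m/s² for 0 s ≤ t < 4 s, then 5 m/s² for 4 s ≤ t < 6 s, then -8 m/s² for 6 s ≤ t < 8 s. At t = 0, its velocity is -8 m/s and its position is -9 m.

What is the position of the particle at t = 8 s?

157 m

On each constant-a segment, Δv = aΔt and Δx = v₀Δt + ½aΔt²; chain segment to segment.
0–4 s: v starts -8 m/s; Δx = -8·4 + ½·9·4² = 40 m; v ends 28 m/s.
4–6 s: v starts 28 m/s; Δx = 28·2 + ½·5·2² = 66 m; v ends 38 m/s.
6–8 s: v starts 38 m/s; Δx = 38·2 + ½·-8·2² = 60 m; v ends 22 m/s.
x(8) = -9 + Σ Δx = 157 m.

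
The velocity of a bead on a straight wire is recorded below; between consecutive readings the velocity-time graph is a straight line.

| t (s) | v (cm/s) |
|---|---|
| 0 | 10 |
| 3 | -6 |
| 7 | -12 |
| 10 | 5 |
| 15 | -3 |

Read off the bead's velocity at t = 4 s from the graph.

On 3–7 s the graph is linear from -6 to -12 cm/s: v(4) = -6 + (-12 − -6)·(4 − 3)/(7 − 3) = -7.5 cm/s.

-7.5 cm/s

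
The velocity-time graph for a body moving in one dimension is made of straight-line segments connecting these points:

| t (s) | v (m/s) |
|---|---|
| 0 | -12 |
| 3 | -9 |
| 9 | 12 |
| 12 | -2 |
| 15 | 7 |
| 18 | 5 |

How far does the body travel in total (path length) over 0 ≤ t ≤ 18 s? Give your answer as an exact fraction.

Distance (not displacement) is the total path length: add the absolute areas under v-t.
0–3 s: |½(-12 + -9)(3)| = 31.5 m
3–9 s: v = 0 at t = 39/7 s; triangle areas 81/7 + 144/7 = 225/7 m
9–12 s: v = 0 at t = 81/7 s; triangle areas 108/7 + 3/7 = 111/7 m
12–15 s: v = 0 at t = 38/3 s; triangle areas 2/3 + 49/6 = 53/6 m
15–18 s: |½(7 + 5)(3)| = 18 m
Total distance = 319/3 m

319/3 m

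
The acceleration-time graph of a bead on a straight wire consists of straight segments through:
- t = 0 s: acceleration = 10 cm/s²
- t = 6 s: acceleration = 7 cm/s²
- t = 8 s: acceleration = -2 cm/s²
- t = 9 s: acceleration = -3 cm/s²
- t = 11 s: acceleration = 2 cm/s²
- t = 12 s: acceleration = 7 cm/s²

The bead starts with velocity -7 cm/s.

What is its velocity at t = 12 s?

Δv equals the area under the a-t graph; then v = v₀ + Δv.
0–6 s: ½(10 + 7)(6) = 51 cm/s
6–8 s: ½(7 + -2)(2) = 5 cm/s
8–9 s: ½(-2 + -3)(1) = -2.5 cm/s
9–11 s: ½(-3 + 2)(2) = -1 cm/s
11–12 s: ½(2 + 7)(1) = 4.5 cm/s
Δv = 57 cm/s, so v(12) = -7 + (57) = 50 cm/s.

50 cm/s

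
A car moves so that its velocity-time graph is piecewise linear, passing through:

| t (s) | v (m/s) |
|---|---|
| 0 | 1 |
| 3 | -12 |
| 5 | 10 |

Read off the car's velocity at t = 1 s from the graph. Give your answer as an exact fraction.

On 0–3 s the graph is linear from 1 to -12 m/s: v(1) = 1 + (-12 − 1)·(1 − 0)/(3 − 0) = -10/3 m/s.

-10/3 m/s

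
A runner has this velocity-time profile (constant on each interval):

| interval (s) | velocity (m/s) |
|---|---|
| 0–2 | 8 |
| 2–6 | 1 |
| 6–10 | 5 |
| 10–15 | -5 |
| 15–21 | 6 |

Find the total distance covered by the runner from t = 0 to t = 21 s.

Distance (not displacement) is the total path length: add the absolute areas under v-t.
0–2 s: |8| × 2 = 16 m
2–6 s: |1| × 4 = 4 m
6–10 s: |5| × 4 = 20 m
10–15 s: |-5| × 5 = 25 m
15–21 s: |6| × 6 = 36 m
Total distance = 101 m

101 m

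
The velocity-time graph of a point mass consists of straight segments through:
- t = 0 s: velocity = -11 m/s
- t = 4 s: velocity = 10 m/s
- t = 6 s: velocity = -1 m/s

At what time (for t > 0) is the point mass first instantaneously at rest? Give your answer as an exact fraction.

t = 44/21 s

v changes sign on 0–4 s (from -11 to 10); the graph is linear there, so v = 0 at t = 0 + (11)·(4 − 0)/(10 − -11) = 44/21 s.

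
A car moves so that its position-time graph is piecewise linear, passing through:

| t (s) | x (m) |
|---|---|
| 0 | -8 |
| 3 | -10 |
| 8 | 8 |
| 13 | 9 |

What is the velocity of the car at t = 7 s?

Velocity is the slope of the x-t graph on 3–8 s: (8 − -10)/(8 − 3) = 3.6 m/s.

3.6 m/s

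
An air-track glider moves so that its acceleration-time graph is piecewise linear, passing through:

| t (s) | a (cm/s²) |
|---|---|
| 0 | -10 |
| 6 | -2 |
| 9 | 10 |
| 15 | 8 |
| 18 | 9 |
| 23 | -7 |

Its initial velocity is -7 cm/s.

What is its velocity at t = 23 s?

Δv equals the area under the a-t graph; then v = v₀ + Δv.
0–6 s: ½(-10 + -2)(6) = -36 cm/s
6–9 s: ½(-2 + 10)(3) = 12 cm/s
9–15 s: ½(10 + 8)(6) = 54 cm/s
15–18 s: ½(8 + 9)(3) = 25.5 cm/s
18–23 s: ½(9 + -7)(5) = 5 cm/s
Δv = 60.5 cm/s, so v(23) = -7 + (60.5) = 53.5 cm/s.

53.5 cm/s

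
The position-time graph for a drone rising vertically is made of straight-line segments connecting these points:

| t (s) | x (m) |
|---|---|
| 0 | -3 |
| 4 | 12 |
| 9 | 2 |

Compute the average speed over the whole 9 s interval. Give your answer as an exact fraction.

Average speed = (total path length)/(elapsed time); on a piecewise-linear x-t graph the path length is Σ|Δx|.
0–4 s: |Δx| = |12 − -3| = 15 m
4–9 s: |Δx| = |2 − 12| = 10 m
Total path = 25 m; average speed = 25/9 = 25/9 m/s.

25/9 m/s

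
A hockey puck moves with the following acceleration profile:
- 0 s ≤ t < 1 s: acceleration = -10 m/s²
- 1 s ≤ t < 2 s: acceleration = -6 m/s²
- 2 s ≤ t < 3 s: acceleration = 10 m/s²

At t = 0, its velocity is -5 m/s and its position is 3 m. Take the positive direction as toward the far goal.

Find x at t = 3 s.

-41 m

On each constant-a segment, Δv = aΔt and Δx = v₀Δt + ½aΔt²; chain segment to segment.
0–1 s: v starts -5 m/s; Δx = -5·1 + ½·-10·1² = -10 m; v ends -15 m/s.
1–2 s: v starts -15 m/s; Δx = -15·1 + ½·-6·1² = -18 m; v ends -21 m/s.
2–3 s: v starts -21 m/s; Δx = -21·1 + ½·10·1² = -16 m; v ends -11 m/s.
x(3) = 3 + Σ Δx = -41 m.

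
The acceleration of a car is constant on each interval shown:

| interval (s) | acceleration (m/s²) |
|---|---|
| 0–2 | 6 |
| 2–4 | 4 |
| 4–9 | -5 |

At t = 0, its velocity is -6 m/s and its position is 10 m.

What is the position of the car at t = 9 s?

On each constant-a segment, Δv = aΔt and Δx = v₀Δt + ½aΔt²; chain segment to segment.
0–2 s: v starts -6 m/s; Δx = -6·2 + ½·6·2² = 0 m; v ends 6 m/s.
2–4 s: v starts 6 m/s; Δx = 6·2 + ½·4·2² = 20 m; v ends 14 m/s.
4–9 s: v starts 14 m/s; Δx = 14·5 + ½·-5·5² = 7.5 m; v ends -11 m/s.
x(9) = 10 + Σ Δx = 37.5 m.

37.5 m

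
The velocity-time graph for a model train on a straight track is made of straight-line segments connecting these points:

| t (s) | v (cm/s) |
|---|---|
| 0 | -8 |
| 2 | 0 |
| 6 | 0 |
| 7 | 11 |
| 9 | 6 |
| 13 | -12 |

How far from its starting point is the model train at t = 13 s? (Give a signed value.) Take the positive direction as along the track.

2.5 cm

Net displacement equals the area under the velocity-time graph (areas below the axis count negative).
0–2 s: ½(-8 + 0)(2) = -8 cm
2–6 s: 0 × 4 = 0 cm
6–7 s: ½(0 + 11)(1) = 5.5 cm
7–9 s: ½(11 + 6)(2) = 17 cm
9–13 s: ½(6 + -12)(4) = -12 cm
Net displacement = 2.5 cm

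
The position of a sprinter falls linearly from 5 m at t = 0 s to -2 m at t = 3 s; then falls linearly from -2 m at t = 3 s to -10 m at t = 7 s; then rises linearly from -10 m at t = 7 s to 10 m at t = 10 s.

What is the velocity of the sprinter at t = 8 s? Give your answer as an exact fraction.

Velocity is the slope of the x-t graph on 7–10 s: (10 − -10)/(10 − 7) = 20/3 m/s.

20/3 m/s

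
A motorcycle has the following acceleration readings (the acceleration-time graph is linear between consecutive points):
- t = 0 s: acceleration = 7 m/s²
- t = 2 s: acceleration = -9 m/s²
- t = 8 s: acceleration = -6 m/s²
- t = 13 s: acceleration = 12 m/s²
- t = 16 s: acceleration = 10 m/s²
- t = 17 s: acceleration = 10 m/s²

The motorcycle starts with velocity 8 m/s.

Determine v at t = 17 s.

19 m/s

Δv equals the area under the a-t graph; then v = v₀ + Δv.
0–2 s: ½(7 + -9)(2) = -2 m/s
2–8 s: ½(-9 + -6)(6) = -45 m/s
8–13 s: ½(-6 + 12)(5) = 15 m/s
13–16 s: ½(12 + 10)(3) = 33 m/s
16–17 s: 10 × 1 = 10 m/s
Δv = 11 m/s, so v(17) = 8 + (11) = 19 m/s.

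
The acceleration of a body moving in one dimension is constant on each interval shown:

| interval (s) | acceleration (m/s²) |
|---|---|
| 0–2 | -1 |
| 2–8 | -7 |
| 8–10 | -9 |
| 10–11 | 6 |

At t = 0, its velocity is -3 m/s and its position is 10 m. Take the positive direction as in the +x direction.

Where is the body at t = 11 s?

-328 m

On each constant-a segment, Δv = aΔt and Δx = v₀Δt + ½aΔt²; chain segment to segment.
0–2 s: v starts -3 m/s; Δx = -3·2 + ½·-1·2² = -8 m; v ends -5 m/s.
2–8 s: v starts -5 m/s; Δx = -5·6 + ½·-7·6² = -156 m; v ends -47 m/s.
8–10 s: v starts -47 m/s; Δx = -47·2 + ½·-9·2² = -112 m; v ends -65 m/s.
10–11 s: v starts -65 m/s; Δx = -65·1 + ½·6·1² = -62 m; v ends -59 m/s.
x(11) = 10 + Σ Δx = -328 m.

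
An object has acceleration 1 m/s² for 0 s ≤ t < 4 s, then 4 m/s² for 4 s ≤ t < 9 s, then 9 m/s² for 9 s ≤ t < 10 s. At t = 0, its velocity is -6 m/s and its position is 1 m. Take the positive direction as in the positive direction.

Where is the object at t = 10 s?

On each constant-a segment, Δv = aΔt and Δx = v₀Δt + ½aΔt²; chain segment to segment.
0–4 s: v starts -6 m/s; Δx = -6·4 + ½·1·4² = -16 m; v ends -2 m/s.
4–9 s: v starts -2 m/s; Δx = -2·5 + ½·4·5² = 40 m; v ends 18 m/s.
9–10 s: v starts 18 m/s; Δx = 18·1 + ½·9·1² = 22.5 m; v ends 27 m/s.
x(10) = 1 + Σ Δx = 47.5 m.

47.5 m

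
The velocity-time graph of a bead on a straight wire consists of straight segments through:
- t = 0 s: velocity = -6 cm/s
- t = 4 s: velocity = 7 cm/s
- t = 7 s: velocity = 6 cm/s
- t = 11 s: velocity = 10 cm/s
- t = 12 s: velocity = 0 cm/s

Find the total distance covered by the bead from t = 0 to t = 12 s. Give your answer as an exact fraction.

Distance (not displacement) is the total path length: add the absolute areas under v-t.
0–4 s: v = 0 at t = 24/13 s; triangle areas 72/13 + 98/13 = 170/13 cm
4–7 s: |½(7 + 6)(3)| = 19.5 cm
7–11 s: |½(6 + 10)(4)| = 32 cm
11–12 s: |½(10 + 0)(1)| = 5 cm
Total distance = 1809/26 cm

1809/26 cm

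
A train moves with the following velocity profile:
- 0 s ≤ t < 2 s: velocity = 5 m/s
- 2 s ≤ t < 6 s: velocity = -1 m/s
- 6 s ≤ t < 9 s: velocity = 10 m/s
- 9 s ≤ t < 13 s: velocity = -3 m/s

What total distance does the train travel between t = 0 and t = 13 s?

56 m

Distance (not displacement) is the total path length: add the absolute areas under v-t.
0–2 s: |5| × 2 = 10 m
2–6 s: |-1| × 4 = 4 m
6–9 s: |10| × 3 = 30 m
9–13 s: |-3| × 4 = 12 m
Total distance = 56 m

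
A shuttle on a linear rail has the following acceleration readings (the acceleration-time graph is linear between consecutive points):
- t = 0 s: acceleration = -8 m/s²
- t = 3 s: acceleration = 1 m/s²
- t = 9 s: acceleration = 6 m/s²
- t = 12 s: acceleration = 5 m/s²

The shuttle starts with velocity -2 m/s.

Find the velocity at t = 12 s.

Δv equals the area under the a-t graph; then v = v₀ + Δv.
0–3 s: ½(-8 + 1)(3) = -10.5 m/s
3–9 s: ½(1 + 6)(6) = 21 m/s
9–12 s: ½(6 + 5)(3) = 16.5 m/s
Δv = 27 m/s, so v(12) = -2 + (27) = 25 m/s.

25 m/s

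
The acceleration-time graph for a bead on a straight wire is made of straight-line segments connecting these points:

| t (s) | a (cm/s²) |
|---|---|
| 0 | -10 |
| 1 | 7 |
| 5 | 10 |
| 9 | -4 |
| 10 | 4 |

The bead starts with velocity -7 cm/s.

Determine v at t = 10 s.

Δv equals the area under the a-t graph; then v = v₀ + Δv.
0–1 s: ½(-10 + 7)(1) = -1.5 cm/s
1–5 s: ½(7 + 10)(4) = 34 cm/s
5–9 s: ½(10 + -4)(4) = 12 cm/s
9–10 s: ½(-4 + 4)(1) = 0 cm/s
Δv = 44.5 cm/s, so v(10) = -7 + (44.5) = 37.5 cm/s.

37.5 cm/s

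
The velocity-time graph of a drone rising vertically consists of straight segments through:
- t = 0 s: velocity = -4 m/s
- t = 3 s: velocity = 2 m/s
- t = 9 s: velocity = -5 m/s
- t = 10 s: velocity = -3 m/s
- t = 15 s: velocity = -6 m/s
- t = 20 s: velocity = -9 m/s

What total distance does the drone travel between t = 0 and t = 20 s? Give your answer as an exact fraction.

Total distance travelled is ∫|v| dt — sum the magnitudes of each area piece.
0–3 s: v = 0 at t = 2 s; triangle areas 4 + 1 = 5 m
3–9 s: v = 0 at t = 33/7 s; triangle areas 12/7 + 75/7 = 87/7 m
9–10 s: |½(-5 + -3)(1)| = 4 m
10–15 s: |½(-3 + -6)(5)| = 22.5 m
15–20 s: |½(-6 + -9)(5)| = 37.5 m
Total distance = 570/7 m

570/7 m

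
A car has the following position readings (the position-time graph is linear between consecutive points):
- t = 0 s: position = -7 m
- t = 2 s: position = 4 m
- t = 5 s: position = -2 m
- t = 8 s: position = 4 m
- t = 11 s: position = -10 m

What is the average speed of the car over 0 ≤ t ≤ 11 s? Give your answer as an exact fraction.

37/11 m/s

Average speed = (total path length)/(elapsed time); on a piecewise-linear x-t graph the path length is Σ|Δx|.
0–2 s: |Δx| = |4 − -7| = 11 m
2–5 s: |Δx| = |-2 − 4| = 6 m
5–8 s: |Δx| = |4 − -2| = 6 m
8–11 s: |Δx| = |-10 − 4| = 14 m
Total path = 37 m; average speed = 37/11 = 37/11 m/s.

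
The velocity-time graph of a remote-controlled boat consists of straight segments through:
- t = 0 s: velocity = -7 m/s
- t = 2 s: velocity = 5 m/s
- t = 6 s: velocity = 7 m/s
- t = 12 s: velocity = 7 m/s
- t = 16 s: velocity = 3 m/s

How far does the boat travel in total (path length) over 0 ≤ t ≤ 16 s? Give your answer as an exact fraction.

553/6 m

Distance (not displacement) is the total path length: add the absolute areas under v-t.
0–2 s: v = 0 at t = 7/6 s; triangle areas 49/12 + 25/12 = 37/6 m
2–6 s: |½(5 + 7)(4)| = 24 m
6–12 s: |7| × 6 = 42 m
12–16 s: |½(7 + 3)(4)| = 20 m
Total distance = 553/6 m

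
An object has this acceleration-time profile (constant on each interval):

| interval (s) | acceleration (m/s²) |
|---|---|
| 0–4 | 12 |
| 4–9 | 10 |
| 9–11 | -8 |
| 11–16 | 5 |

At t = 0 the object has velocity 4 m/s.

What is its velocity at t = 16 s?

111 m/s

Δv equals the area under the a-t graph; then v = v₀ + Δv.
0–4 s: 12 × 4 = 48 m/s
4–9 s: 10 × 5 = 50 m/s
9–11 s: -8 × 2 = -16 m/s
11–16 s: 5 × 5 = 25 m/s
Δv = 107 m/s, so v(16) = 4 + (107) = 111 m/s.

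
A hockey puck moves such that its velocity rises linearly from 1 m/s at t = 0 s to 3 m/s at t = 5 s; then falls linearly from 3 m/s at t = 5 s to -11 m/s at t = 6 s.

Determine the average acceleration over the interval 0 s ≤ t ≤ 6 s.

-2 m/s²

Average acceleration = Δv/Δt = (-11 − 1)/(6 − 0) = -2 m/s².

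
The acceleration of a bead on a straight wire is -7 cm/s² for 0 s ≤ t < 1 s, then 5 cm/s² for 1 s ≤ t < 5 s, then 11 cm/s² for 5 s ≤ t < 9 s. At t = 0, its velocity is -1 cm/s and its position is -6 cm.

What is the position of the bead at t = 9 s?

133.5 cm

On each constant-a segment, Δv = aΔt and Δx = v₀Δt + ½aΔt²; chain segment to segment.
0–1 s: v starts -1 cm/s; Δx = -1·1 + ½·-7·1² = -4.5 cm; v ends -8 cm/s.
1–5 s: v starts -8 cm/s; Δx = -8·4 + ½·5·4² = 8 cm; v ends 12 cm/s.
5–9 s: v starts 12 cm/s; Δx = 12·4 + ½·11·4² = 136 cm; v ends 56 cm/s.
x(9) = -6 + Σ Δx = 133.5 cm.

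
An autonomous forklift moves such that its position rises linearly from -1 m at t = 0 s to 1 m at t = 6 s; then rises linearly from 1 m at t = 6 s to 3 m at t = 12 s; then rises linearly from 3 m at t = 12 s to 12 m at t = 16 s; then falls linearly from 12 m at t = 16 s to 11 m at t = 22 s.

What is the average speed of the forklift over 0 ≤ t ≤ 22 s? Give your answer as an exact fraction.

7/11 m/s

Average speed = (total path length)/(elapsed time); on a piecewise-linear x-t graph the path length is Σ|Δx|.
0–6 s: |Δx| = |1 − -1| = 2 m
6–12 s: |Δx| = |3 − 1| = 2 m
12–16 s: |Δx| = |12 − 3| = 9 m
16–22 s: |Δx| = |11 − 12| = 1 m
Total path = 14 m; average speed = 14/22 = 7/11 m/s.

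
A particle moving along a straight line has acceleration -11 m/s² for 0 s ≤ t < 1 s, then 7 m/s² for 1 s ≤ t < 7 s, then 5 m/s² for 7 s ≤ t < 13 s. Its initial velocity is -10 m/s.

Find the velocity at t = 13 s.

51 m/s

Δv equals the area under the a-t graph; then v = v₀ + Δv.
0–1 s: -11 × 1 = -11 m/s
1–7 s: 7 × 6 = 42 m/s
7–13 s: 5 × 6 = 30 m/s
Δv = 61 m/s, so v(13) = -10 + (61) = 51 m/s.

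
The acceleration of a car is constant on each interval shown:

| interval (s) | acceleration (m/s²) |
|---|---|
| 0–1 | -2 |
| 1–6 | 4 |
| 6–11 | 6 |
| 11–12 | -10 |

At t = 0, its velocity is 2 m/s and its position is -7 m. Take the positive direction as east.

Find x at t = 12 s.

264 m

On each constant-a segment, Δv = aΔt and Δx = v₀Δt + ½aΔt²; chain segment to segment.
0–1 s: v starts 2 m/s; Δx = 2·1 + ½·-2·1² = 1 m; v ends 0 m/s.
1–6 s: v starts 0 m/s; Δx = 0·5 + ½·4·5² = 50 m; v ends 20 m/s.
6–11 s: v starts 20 m/s; Δx = 20·5 + ½·6·5² = 175 m; v ends 50 m/s.
11–12 s: v starts 50 m/s; Δx = 50·1 + ½·-10·1² = 45 m; v ends 40 m/s.
x(12) = -7 + Σ Δx = 264 m.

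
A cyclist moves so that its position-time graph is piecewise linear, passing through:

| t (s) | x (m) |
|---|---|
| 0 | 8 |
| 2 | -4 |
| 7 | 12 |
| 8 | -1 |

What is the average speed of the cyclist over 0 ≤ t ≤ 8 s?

5.125 m/s

Average speed = (total path length)/(elapsed time); on a piecewise-linear x-t graph the path length is Σ|Δx|.
0–2 s: |Δx| = |-4 − 8| = 12 m
2–7 s: |Δx| = |12 − -4| = 16 m
7–8 s: |Δx| = |-1 − 12| = 13 m
Total path = 41 m; average speed = 41/8 = 5.125 m/s.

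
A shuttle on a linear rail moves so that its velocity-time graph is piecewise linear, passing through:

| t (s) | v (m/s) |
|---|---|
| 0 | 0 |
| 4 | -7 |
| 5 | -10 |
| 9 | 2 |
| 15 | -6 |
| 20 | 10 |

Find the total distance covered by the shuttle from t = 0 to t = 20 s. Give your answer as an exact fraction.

Total distance travelled is ∫|v| dt — sum the magnitudes of each area piece.
0–4 s: |½(0 + -7)(4)| = 14 m
4–5 s: |½(-7 + -10)(1)| = 8.5 m
5–9 s: v = 0 at t = 25/3 s; triangle areas 50/3 + 2/3 = 52/3 m
9–15 s: v = 0 at t = 10.5 s; triangle areas 1.5 + 13.5 = 15 m
15–20 s: v = 0 at t = 16.875 s; triangle areas 5.625 + 15.625 = 21.25 m
Total distance = 913/12 m

913/12 m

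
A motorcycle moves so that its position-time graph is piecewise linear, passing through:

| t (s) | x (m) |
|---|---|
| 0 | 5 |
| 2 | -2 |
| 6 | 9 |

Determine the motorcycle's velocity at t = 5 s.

Velocity is the slope of the x-t graph on 2–6 s: (9 − -2)/(6 − 2) = 2.75 m/s.

2.75 m/s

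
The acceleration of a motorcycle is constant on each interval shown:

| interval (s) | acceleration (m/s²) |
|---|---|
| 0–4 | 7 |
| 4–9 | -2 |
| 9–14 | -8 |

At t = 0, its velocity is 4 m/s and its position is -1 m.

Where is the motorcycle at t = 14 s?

On each constant-a segment, Δv = aΔt and Δx = v₀Δt + ½aΔt²; chain segment to segment.
0–4 s: v starts 4 m/s; Δx = 4·4 + ½·7·4² = 72 m; v ends 32 m/s.
4–9 s: v starts 32 m/s; Δx = 32·5 + ½·-2·5² = 135 m; v ends 22 m/s.
9–14 s: v starts 22 m/s; Δx = 22·5 + ½·-8·5² = 10 m; v ends -18 m/s.
x(14) = -1 + Σ Δx = 216 m.

216 m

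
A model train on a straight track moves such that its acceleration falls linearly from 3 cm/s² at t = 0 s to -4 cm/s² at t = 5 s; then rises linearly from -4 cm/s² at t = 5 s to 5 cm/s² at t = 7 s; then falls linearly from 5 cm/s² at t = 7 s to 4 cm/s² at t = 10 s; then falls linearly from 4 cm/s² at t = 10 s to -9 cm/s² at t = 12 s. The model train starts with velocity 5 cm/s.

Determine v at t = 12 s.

Δv equals the area under the a-t graph; then v = v₀ + Δv.
0–5 s: ½(3 + -4)(5) = -2.5 cm/s
5–7 s: ½(-4 + 5)(2) = 1 cm/s
7–10 s: ½(5 + 4)(3) = 13.5 cm/s
10–12 s: ½(4 + -9)(2) = -5 cm/s
Δv = 7 cm/s, so v(12) = 5 + (7) = 12 cm/s.

12 cm/s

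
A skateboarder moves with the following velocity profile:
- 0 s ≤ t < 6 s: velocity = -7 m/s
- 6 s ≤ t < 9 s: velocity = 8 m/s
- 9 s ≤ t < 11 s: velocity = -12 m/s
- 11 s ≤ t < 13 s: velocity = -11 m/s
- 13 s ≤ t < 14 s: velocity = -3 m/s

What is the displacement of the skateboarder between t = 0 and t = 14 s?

Displacement is the signed area under the v-t curve.
0–6 s: -7 × 6 = -42 m
6–9 s: 8 × 3 = 24 m
9–11 s: -12 × 2 = -24 m
11–13 s: -11 × 2 = -22 m
13–14 s: -3 × 1 = -3 m
Net displacement = -67 m

-67 m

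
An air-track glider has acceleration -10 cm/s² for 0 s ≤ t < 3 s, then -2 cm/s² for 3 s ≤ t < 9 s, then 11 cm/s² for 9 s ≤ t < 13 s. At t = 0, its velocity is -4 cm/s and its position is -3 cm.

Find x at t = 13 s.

-396 cm

On each constant-a segment, Δv = aΔt and Δx = v₀Δt + ½aΔt²; chain segment to segment.
0–3 s: v starts -4 cm/s; Δx = -4·3 + ½·-10·3² = -57 cm; v ends -34 cm/s.
3–9 s: v starts -34 cm/s; Δx = -34·6 + ½·-2·6² = -240 cm; v ends -46 cm/s.
9–13 s: v starts -46 cm/s; Δx = -46·4 + ½·11·4² = -96 cm; v ends -2 cm/s.
x(13) = -3 + Σ Δx = -396 cm.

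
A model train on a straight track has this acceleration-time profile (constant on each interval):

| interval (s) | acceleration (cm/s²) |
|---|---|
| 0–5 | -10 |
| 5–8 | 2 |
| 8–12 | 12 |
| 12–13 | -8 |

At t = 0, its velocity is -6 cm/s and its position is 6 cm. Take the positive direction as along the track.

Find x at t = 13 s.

On each constant-a segment, Δv = aΔt and Δx = v₀Δt + ½aΔt²; chain segment to segment.
0–5 s: v starts -6 cm/s; Δx = -6·5 + ½·-10·5² = -155 cm; v ends -56 cm/s.
5–8 s: v starts -56 cm/s; Δx = -56·3 + ½·2·3² = -159 cm; v ends -50 cm/s.
8–12 s: v starts -50 cm/s; Δx = -50·4 + ½·12·4² = -104 cm; v ends -2 cm/s.
12–13 s: v starts -2 cm/s; Δx = -2·1 + ½·-8·1² = -6 cm; v ends -10 cm/s.
x(13) = 6 + Σ Δx = -418 cm.

-418 cm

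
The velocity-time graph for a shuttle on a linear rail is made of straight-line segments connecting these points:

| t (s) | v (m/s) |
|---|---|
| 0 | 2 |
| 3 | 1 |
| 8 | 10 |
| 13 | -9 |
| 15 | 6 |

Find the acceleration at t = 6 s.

Acceleration is the slope of the v-t graph on 3–8 s: (10 − 1)/(8 − 3) = 1.8 m/s².

1.8 m/s²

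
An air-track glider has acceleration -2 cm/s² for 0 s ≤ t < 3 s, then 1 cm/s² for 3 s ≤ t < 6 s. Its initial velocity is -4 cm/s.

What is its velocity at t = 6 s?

-7 cm/s

Δv equals the area under the a-t graph; then v = v₀ + Δv.
0–3 s: -2 × 3 = -6 cm/s
3–6 s: 1 × 3 = 3 cm/s
Δv = -3 cm/s, so v(6) = -4 + (-3) = -7 cm/s.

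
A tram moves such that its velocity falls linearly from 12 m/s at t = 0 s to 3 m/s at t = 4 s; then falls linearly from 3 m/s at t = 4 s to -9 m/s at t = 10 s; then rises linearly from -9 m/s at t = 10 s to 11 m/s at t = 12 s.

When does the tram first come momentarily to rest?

v changes sign on 4–10 s (from 3 to -9); the graph is linear there, so v = 0 at t = 4 + (-3)·(10 − 4)/(-9 − 3) = 5.5 s.

t = 5.5 s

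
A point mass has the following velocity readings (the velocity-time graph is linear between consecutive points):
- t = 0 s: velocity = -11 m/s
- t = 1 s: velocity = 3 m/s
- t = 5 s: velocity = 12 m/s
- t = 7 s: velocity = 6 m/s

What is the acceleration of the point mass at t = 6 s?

Acceleration is the slope of the v-t graph on 5–7 s: (6 − 12)/(7 − 5) = -3 m/s².

-3 m/s²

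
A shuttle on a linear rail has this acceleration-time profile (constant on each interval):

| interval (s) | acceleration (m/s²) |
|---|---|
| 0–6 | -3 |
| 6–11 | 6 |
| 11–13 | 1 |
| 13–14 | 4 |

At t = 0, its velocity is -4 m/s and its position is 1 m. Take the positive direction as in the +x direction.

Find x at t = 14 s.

On each constant-a segment, Δv = aΔt and Δx = v₀Δt + ½aΔt²; chain segment to segment.
0–6 s: v starts -4 m/s; Δx = -4·6 + ½·-3·6² = -78 m; v ends -22 m/s.
6–11 s: v starts -22 m/s; Δx = -22·5 + ½·6·5² = -35 m; v ends 8 m/s.
11–13 s: v starts 8 m/s; Δx = 8·2 + ½·1·2² = 18 m; v ends 10 m/s.
13–14 s: v starts 10 m/s; Δx = 10·1 + ½·4·1² = 12 m; v ends 14 m/s.
x(14) = 1 + Σ Δx = -82 m.

-82 m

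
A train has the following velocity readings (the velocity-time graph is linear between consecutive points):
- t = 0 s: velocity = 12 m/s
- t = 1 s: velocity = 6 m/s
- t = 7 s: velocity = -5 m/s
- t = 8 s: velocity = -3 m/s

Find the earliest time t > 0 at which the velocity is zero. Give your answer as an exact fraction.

v changes sign on 1–7 s (from 6 to -5); the graph is linear there, so v = 0 at t = 1 + (-6)·(7 − 1)/(-5 − 6) = 47/11 s.

t = 47/11 s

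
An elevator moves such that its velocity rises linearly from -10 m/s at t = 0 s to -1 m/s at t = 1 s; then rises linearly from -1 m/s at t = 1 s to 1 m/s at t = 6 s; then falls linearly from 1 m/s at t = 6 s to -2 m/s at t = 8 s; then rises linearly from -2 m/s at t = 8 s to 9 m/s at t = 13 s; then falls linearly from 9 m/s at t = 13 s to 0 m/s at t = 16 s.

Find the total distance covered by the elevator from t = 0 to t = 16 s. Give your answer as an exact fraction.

Distance (not displacement) is the total path length: add the absolute areas under v-t.
0–1 s: |½(-10 + -1)(1)| = 5.5 m
1–6 s: v = 0 at t = 3.5 s; triangle areas 1.25 + 1.25 = 2.5 m
6–8 s: v = 0 at t = 20/3 s; triangle areas 1/3 + 4/3 = 5/3 m
8–13 s: v = 0 at t = 98/11 s; triangle areas 10/11 + 405/22 = 425/22 m
13–16 s: |½(9 + 0)(3)| = 13.5 m
Total distance = 1402/33 m

1402/33 m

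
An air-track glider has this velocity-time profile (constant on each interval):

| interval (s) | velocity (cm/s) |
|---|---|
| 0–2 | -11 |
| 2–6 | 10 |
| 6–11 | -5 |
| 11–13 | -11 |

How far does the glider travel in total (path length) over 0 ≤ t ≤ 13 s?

Distance (not displacement) is the total path length: add the absolute areas under v-t.
0–2 s: |-11| × 2 = 22 cm
2–6 s: |10| × 4 = 40 cm
6–11 s: |-5| × 5 = 25 cm
11–13 s: |-11| × 2 = 22 cm
Total distance = 109 cm

109 cm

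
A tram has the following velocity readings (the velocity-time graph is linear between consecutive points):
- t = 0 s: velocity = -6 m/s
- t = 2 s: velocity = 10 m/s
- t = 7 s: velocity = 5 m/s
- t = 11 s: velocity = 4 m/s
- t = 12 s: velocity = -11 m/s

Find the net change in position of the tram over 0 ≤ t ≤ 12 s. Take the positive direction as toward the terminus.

Net displacement equals the area under the velocity-time graph (areas below the axis count negative).
0–2 s: ½(-6 + 10)(2) = 4 m
2–7 s: ½(10 + 5)(5) = 37.5 m
7–11 s: ½(5 + 4)(4) = 18 m
11–12 s: ½(4 + -11)(1) = -3.5 m
Net displacement = 56 m

56 m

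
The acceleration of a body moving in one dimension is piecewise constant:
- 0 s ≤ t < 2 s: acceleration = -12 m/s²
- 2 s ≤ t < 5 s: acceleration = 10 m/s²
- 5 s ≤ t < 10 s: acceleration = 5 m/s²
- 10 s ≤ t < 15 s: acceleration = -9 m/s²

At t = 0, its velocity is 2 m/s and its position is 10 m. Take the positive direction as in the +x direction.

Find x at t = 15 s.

On each constant-a segment, Δv = aΔt and Δx = v₀Δt + ½aΔt²; chain segment to segment.
0–2 s: v starts 2 m/s; Δx = 2·2 + ½·-12·2² = -20 m; v ends -22 m/s.
2–5 s: v starts -22 m/s; Δx = -22·3 + ½·10·3² = -21 m; v ends 8 m/s.
5–10 s: v starts 8 m/s; Δx = 8·5 + ½·5·5² = 102.5 m; v ends 33 m/s.
10–15 s: v starts 33 m/s; Δx = 33·5 + ½·-9·5² = 52.5 m; v ends -12 m/s.
x(15) = 10 + Σ Δx = 124 m.

124 m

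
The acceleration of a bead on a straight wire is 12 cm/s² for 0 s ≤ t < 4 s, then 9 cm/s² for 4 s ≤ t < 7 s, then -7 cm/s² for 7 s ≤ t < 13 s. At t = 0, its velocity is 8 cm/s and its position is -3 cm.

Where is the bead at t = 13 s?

On each constant-a segment, Δv = aΔt and Δx = v₀Δt + ½aΔt²; chain segment to segment.
0–4 s: v starts 8 cm/s; Δx = 8·4 + ½·12·4² = 128 cm; v ends 56 cm/s.
4–7 s: v starts 56 cm/s; Δx = 56·3 + ½·9·3² = 208.5 cm; v ends 83 cm/s.
7–13 s: v starts 83 cm/s; Δx = 83·6 + ½·-7·6² = 372 cm; v ends 41 cm/s.
x(13) = -3 + Σ Δx = 705.5 cm.

705.5 cm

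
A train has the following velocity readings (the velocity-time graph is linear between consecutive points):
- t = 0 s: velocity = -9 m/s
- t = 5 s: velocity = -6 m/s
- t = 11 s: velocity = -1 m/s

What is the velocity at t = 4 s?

On 0–5 s the graph is linear from -9 to -6 m/s: v(4) = -9 + (-6 − -9)·(4 − 0)/(5 − 0) = -6.6 m/s.

-6.6 m/s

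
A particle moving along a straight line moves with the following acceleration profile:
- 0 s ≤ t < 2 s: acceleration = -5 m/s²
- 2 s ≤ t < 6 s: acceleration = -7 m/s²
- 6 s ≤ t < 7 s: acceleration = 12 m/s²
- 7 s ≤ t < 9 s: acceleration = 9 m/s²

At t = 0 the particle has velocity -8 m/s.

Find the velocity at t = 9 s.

-16 m/s

Δv equals the area under the a-t graph; then v = v₀ + Δv.
0–2 s: -5 × 2 = -10 m/s
2–6 s: -7 × 4 = -28 m/s
6–7 s: 12 × 1 = 12 m/s
7–9 s: 9 × 2 = 18 m/s
Δv = -8 m/s, so v(9) = -8 + (-8) = -16 m/s.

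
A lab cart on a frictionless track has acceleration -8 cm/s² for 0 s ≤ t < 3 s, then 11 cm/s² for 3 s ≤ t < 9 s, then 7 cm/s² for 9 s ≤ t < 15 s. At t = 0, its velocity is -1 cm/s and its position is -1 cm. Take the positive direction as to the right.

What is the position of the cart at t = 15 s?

380 cm

On each constant-a segment, Δv = aΔt and Δx = v₀Δt + ½aΔt²; chain segment to segment.
0–3 s: v starts -1 cm/s; Δx = -1·3 + ½·-8·3² = -39 cm; v ends -25 cm/s.
3–9 s: v starts -25 cm/s; Δx = -25·6 + ½·11·6² = 48 cm; v ends 41 cm/s.
9–15 s: v starts 41 cm/s; Δx = 41·6 + ½·7·6² = 372 cm; v ends 83 cm/s.
x(15) = -1 + Σ Δx = 380 cm.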